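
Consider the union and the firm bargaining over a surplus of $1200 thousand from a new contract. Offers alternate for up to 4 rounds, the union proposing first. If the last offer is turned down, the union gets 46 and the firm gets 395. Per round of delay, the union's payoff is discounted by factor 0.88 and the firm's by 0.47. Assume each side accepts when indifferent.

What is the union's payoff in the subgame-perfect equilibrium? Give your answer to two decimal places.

907.99

Solve by backward induction from round 4.
Round 4 (the firm proposes): the union gets 46 if talks fail, so the firm offers 46 and keeps 1154.
Round 3 (the union proposes): the firm can get 1154 next round, worth 0.47 × 1154 = 542.38 now. The union offers 542.38 and keeps 1200 − 542.38 = 657.62.
Round 2 (the firm proposes): the union can get 657.62 next round, worth 0.88 × 657.62 = 578.7056 now; the firm offers that and keeps 621.2944.
Round 1 (the union proposes): the firm can get 621.2944 next round, worth 0.47 × 621.2944 = 292.008368 now; the union offers that and keeps 907.991632.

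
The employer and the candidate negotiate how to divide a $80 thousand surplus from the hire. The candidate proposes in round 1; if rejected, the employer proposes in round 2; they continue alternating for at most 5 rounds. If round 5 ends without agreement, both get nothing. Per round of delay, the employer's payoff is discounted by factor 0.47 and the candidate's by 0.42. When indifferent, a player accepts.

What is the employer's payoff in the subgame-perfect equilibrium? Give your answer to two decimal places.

Round 5 (the candidate proposes): rejection yields 0 for the employer; the candidate offers 0 and keeps 80.
Round 4 (the employer proposes): the candidate can get 80 next round, worth 0.42 × 80 = 33.6 now, so the employer offers 33.6, keeping 46.4.
Round 3 (the candidate proposes): the employer can get 46.4 next round, worth 0.47 × 46.4 = 21.808 now, so the candidate offers 21.808, keeping 58.192.
Round 2 (the employer proposes): the candidate can get 58.192 next round, worth 0.42 × 58.192 = 24.44064 now. The employer offers 24.44064 and keeps 80 − 24.44064 = 55.55936.
Round 1 (the candidate proposes): the employer can get 55.55936 next round, worth 0.47 × 55.55936 = 26.1128992 now, so the candidate offers 26.1128992, keeping 53.8871008.

26.11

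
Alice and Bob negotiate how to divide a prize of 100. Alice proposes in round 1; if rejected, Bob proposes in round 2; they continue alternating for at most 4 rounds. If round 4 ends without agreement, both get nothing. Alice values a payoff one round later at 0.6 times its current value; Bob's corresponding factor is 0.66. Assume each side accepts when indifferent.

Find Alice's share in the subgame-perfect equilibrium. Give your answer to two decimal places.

47.46

Round 4 (Bob proposes): Alice will accept anything ≥ 0, so Bob offers 0 and keeps 100.
Round 3 (Alice proposes): Bob can get 100 next round, worth 0.66 × 100 = 66 now; Alice offers that and keeps 34.
Round 2 (Bob proposes): Alice can get 34 next round, worth 0.6 × 34 = 20.4 now, so Bob offers 20.4, keeping 79.6.
Round 1 (Alice proposes): Bob can get 79.6 next round, worth 0.66 × 79.6 = 52.536 now, so Alice offers 52.536, keeping 47.464.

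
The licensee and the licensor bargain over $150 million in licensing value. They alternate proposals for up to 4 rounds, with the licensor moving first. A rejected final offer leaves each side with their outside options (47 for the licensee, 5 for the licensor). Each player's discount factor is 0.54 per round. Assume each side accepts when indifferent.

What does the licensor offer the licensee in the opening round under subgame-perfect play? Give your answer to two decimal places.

Round 4 (the licensee proposes): the licensor gets 5 if talks fail, so the licensee offers 5 and keeps 145.
Round 3 (the licensor proposes): the licensee can get 145 next round, worth 0.54 × 145 = 78.3 now. The licensor offers 78.3 and keeps 150 − 78.3 = 71.7.
Round 2 (the licensee proposes): the licensor can get 71.7 next round, worth 0.54 × 71.7 = 38.718 now, so the licensee offers 38.718, keeping 111.282.
Round 1 (the licensor proposes): the licensee can get 111.282 next round, worth 0.54 × 111.282 = 60.09228 now; the licensor offers that and keeps 89.90772.

60.09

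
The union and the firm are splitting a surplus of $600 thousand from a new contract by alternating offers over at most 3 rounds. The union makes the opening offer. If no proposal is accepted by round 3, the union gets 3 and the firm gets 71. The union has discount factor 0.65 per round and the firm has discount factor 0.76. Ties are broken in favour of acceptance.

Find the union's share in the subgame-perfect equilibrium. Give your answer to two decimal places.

Round 3 (the union proposes): the firm gets 71 if talks fail, so the union offers 71 and keeps 529.
Round 2 (the firm proposes): the union can get 529 next round, worth 0.65 × 529 = 343.85 now, so the firm offers 343.85, keeping 256.15.
Round 1 (the union proposes): the firm can get 256.15 next round, worth 0.76 × 256.15 = 194.674 now. The union offers 194.674 and keeps 600 − 194.674 = 405.326.

405.33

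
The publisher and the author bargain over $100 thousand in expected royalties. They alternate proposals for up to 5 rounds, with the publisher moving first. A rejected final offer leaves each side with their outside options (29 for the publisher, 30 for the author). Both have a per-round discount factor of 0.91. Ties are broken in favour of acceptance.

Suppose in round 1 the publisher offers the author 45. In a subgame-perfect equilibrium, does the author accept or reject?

Round 5 (the publisher proposes): the author gets 30 if talks fail, so the publisher offers 30 and keeps 70.
Round 4 (the author proposes): the publisher can get 70 next round, worth 0.91 × 70 = 63.7 now. The author offers 63.7 and keeps 100 − 63.7 = 36.3.
Round 3 (the publisher proposes): the author can get 36.3 next round, worth 0.91 × 36.3 = 33.033 now. The publisher offers 33.033 and keeps 100 − 33.033 = 66.967.
Round 2 (the author proposes): the publisher can get 66.967 next round, worth 0.91 × 66.967 = 60.93997 now; the author offers that and keeps 39.06003.
So by rejecting in round 1, the author gets 39.06003 next round, worth 0.91 × 39.06003 = 35.5446273 now.
Offer 45 ≥ 35.5446273, so the author accepts.

Accept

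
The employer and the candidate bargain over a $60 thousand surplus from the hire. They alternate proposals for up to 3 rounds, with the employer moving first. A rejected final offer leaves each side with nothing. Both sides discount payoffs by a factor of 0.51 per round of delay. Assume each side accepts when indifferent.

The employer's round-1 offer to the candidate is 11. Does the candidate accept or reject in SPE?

Reject

Work out the candidate's continuation value if the offer is rejected.
Round 3 (the employer proposes): the candidate will accept anything ≥ 0, so the employer offers 0 and keeps 60.
Round 2 (the candidate proposes): the employer can get 60 next round, worth 0.51 × 60 = 30.6 now. The candidate offers 30.6 and keeps 60 − 30.6 = 29.4.
So by rejecting in round 1, the candidate gets 29.4 next round, worth 0.51 × 29.4 = 14.994 now.
Offer 11 < 14.994, so the candidate rejects.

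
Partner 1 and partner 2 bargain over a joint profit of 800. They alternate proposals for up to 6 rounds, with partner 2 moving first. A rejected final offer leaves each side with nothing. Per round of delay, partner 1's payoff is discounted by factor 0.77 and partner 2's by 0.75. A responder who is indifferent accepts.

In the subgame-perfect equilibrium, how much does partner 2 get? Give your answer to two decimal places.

351.63

Solve by backward induction from round 6.
Round 6 (partner 1 proposes): rejection yields 0 for partner 2; partner 1 offers 0 and keeps 800.
Round 5 (partner 2 proposes): partner 1 can get 800 next round, worth 0.77 × 800 = 616 now; partner 2 offers that and keeps 184.
Round 4 (partner 1 proposes): partner 2 can get 184 next round, worth 0.75 × 184 = 138 now; partner 1 offers that and keeps 662.
Round 3 (partner 2 proposes): partner 1 can get 662 next round, worth 0.77 × 662 = 509.74 now; partner 2 offers that and keeps 290.26.
Round 2 (partner 1 proposes): partner 2 can get 290.26 next round, worth 0.75 × 290.26 = 217.695 now. Partner 1 offers 217.695 and keeps 800 − 217.695 = 582.305.
Round 1 (partner 2 proposes): partner 1 can get 582.305 next round, worth 0.77 × 582.305 = 448.37485 now. Partner 2 offers 448.37485 and keeps 800 − 448.37485 = 351.62515.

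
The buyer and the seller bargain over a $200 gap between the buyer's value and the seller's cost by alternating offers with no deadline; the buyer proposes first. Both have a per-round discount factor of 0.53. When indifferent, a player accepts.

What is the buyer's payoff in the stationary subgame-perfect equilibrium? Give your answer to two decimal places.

130.72

In a stationary SPE each proposer offers the other exactly their discounted continuation value.
If the buyer keeps x when proposing and the seller keeps y when proposing, then x = 200 − 0.53y and y = 200 − 0.53x.
Solving: x = 200(1 − 0.53) / (1 − 0.53·0.53) = 94 / 0.7191 ≈ 130.7190.
The seller gets 200 − 130.7190 ≈ 69.2810.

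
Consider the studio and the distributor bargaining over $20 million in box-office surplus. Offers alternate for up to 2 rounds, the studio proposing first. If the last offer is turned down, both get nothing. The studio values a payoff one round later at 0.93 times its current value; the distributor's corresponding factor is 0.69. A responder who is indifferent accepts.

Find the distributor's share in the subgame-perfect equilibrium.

13.8

Round 2 (the distributor proposes): the studio will accept anything ≥ 0, so the distributor offers 0 and keeps 20.
Round 1 (the studio proposes): the distributor can get 20 next round, worth 0.69 × 20 = 13.8 now; the studio offers that and keeps 6.2.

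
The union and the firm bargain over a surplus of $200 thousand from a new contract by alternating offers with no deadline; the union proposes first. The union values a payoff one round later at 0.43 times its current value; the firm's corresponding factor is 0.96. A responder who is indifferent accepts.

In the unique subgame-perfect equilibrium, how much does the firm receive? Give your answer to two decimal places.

186.38

Let x be the union's share when the union proposes and y be the firm's share when the firm proposes.
The firm accepts iff offered ≥ 0.96·y, so x = 200 − 0.96y. Symmetrically y = 200 − 0.43x.
Substituting: x = 200 − 0.96(200 − 0.43x), giving x(1 − 0.43·0.96) = 200(1 − 0.96).
So x = 200 × 0.04 / 0.5872 ≈ 13.6240, and the firm receives 200 − x ≈ 186.3760.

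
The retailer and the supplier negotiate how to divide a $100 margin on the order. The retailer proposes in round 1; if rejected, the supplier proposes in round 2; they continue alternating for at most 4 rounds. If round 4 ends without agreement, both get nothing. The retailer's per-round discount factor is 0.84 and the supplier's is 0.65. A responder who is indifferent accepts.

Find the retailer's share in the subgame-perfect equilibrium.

54.11

Solve by backward induction from round 4.
Round 4 (the supplier proposes): rejection yields 0 for the retailer; the supplier offers 0 and keeps 100.
Round 3 (the retailer proposes): the supplier can get 100 next round, worth 0.65 × 100 = 65 now; the retailer offers that and keeps 35.
Round 2 (the supplier proposes): the retailer can get 35 next round, worth 0.84 × 35 = 29.4 now, so the supplier offers 29.4, keeping 70.6.
Round 1 (the retailer proposes): the supplier can get 70.6 next round, worth 0.65 × 70.6 = 45.89 now, so the retailer offers 45.89, keeping 54.11.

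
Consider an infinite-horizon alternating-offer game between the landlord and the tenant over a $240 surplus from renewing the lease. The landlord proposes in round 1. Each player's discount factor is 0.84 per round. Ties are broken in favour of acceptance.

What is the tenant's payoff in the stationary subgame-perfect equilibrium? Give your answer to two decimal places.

Let x be the landlord's share when the landlord proposes and y be the tenant's share when the tenant proposes.
The tenant accepts iff offered ≥ 0.84·y, so x = 240 − 0.84y. Symmetrically y = 240 − 0.84x.
Substituting: x = 240 − 0.84(240 − 0.84x), giving x(1 − 0.84·0.84) = 240(1 − 0.84).
So x = 240 × 0.16 / 0.2944 ≈ 130.4348, and the tenant receives 240 − x ≈ 109.5652.

109.57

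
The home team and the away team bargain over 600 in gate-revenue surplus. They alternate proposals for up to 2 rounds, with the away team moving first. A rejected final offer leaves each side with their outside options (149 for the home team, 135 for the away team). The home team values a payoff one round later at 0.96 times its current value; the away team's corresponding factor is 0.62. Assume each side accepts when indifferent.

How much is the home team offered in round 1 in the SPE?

446.4

Round 2 (the home team proposes): the away team gets 135 if talks fail, so the home team offers 135 and keeps 465.
Round 1 (the away team proposes): the home team can get 465 next round, worth 0.96 × 465 = 446.4 now; the away team offers that and keeps 153.6.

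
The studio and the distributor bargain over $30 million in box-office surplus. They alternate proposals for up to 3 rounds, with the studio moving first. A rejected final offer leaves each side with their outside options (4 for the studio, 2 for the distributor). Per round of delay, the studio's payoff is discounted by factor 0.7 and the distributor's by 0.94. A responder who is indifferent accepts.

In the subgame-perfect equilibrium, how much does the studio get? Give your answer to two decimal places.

20.22

Solve by backward induction from round 3.
Round 3 (the studio proposes): the distributor gets 2 if talks fail, so the studio offers 2 and keeps 28.
Round 2 (the distributor proposes): the studio can get 28 next round, worth 0.7 × 28 = 19.6 now, so the distributor offers 19.6, keeping 10.4.
Round 1 (the studio proposes): the distributor can get 10.4 next round, worth 0.94 × 10.4 = 9.776 now, so the studio offers 9.776, keeping 20.224.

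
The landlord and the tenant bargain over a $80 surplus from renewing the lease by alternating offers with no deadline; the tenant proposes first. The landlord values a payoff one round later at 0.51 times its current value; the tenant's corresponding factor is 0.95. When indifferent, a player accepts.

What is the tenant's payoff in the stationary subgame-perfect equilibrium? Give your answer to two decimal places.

76.04

When the tenant proposes, the landlord accepts any offer worth at least 0.51 times what the landlord would get by proposing next round; and vice versa.
This gives x = 80 − 0.51y and y = 80 − 0.95x, where x and y are each side's share when it proposes.
Hence (1 − 0.51·0.95)x = 80(1 − 0.51), i.e. 0.5155·x = 39.2.
x ≈ 76.0427; the landlord's share is 80 − x ≈ 3.9573.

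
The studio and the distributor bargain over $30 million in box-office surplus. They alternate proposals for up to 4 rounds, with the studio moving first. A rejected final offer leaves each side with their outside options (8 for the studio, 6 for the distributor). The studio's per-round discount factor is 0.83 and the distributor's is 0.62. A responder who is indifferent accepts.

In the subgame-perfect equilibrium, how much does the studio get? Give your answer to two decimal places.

19.82

Round 4 (the distributor proposes): the studio gets 8 if talks fail, so the distributor offers 8 and keeps 22.
Round 3 (the studio proposes): the distributor can get 22 next round, worth 0.62 × 22 = 13.64 now, so the studio offers 13.64, keeping 16.36.
Round 2 (the distributor proposes): the studio can get 16.36 next round, worth 0.83 × 16.36 = 13.5788 now; the distributor offers that and keeps 16.4212.
Round 1 (the studio proposes): the distributor can get 16.4212 next round, worth 0.62 × 16.4212 = 10.181144 now. The studio offers 10.181144 and keeps 30 − 10.181144 = 19.818856.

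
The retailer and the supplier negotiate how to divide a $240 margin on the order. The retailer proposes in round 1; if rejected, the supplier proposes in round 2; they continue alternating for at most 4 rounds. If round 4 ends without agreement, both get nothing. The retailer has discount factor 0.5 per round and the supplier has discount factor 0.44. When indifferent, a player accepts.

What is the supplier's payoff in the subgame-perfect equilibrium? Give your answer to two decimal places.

By backward induction:
Round 4 (the supplier proposes): the retailer will accept anything ≥ 0, so the supplier offers 0 and keeps 240.
Round 3 (the retailer proposes): the supplier can get 240 next round, worth 0.44 × 240 = 105.6 now, so the retailer offers 105.6, keeping 134.4.
Round 2 (the supplier proposes): the retailer can get 134.4 next round, worth 0.5 × 134.4 = 67.2 now. The supplier offers 67.2 and keeps 240 − 67.2 = 172.8.
Round 1 (the retailer proposes): the supplier can get 172.8 next round, worth 0.44 × 172.8 = 76.032 now; the retailer offers that and keeps 163.968.

76.03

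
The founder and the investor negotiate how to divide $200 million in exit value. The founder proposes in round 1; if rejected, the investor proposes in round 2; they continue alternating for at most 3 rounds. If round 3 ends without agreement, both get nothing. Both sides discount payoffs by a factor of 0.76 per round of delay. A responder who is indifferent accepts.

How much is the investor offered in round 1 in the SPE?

Round 3 (the founder proposes): the investor will accept anything ≥ 0, so the founder offers 0 and keeps 200.
Round 2 (the investor proposes): the founder can get 200 next round, worth 0.76 × 200 = 152 now, so the investor offers 152, keeping 48.
Round 1 (the founder proposes): the investor can get 48 next round, worth 0.76 × 48 = 36.48 now; the founder offers that and keeps 163.52.

36.48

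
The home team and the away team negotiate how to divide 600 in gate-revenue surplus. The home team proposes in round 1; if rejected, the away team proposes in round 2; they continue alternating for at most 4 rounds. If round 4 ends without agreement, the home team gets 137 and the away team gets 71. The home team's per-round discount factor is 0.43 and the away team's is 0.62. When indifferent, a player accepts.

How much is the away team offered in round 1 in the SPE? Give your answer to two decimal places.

Round 4 (the away team proposes): the home team gets 137 if talks fail, so the away team offers 137 and keeps 463.
Round 3 (the home team proposes): the away team can get 463 next round, worth 0.62 × 463 = 287.06 now; the home team offers that and keeps 312.94.
Round 2 (the away team proposes): the home team can get 312.94 next round, worth 0.43 × 312.94 = 134.5642 now, so the away team offers 134.5642, keeping 465.4358.
Round 1 (the home team proposes): the away team can get 465.4358 next round, worth 0.62 × 465.4358 = 288.570196 now; the home team offers that and keeps 311.429804.

288.57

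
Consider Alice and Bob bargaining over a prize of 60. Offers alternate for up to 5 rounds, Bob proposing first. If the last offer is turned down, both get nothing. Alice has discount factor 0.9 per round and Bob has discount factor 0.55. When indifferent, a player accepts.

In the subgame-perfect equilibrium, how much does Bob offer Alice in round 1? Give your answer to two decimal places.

36.33

Round 5 (Bob proposes): rejection yields 0 for Alice; Bob offers 0 and keeps 60.
Round 4 (Alice proposes): Bob can get 60 next round, worth 0.55 × 60 = 33 now; Alice offers that and keeps 27.
Round 3 (Bob proposes): Alice can get 27 next round, worth 0.9 × 27 = 24.3 now, so Bob offers 24.3, keeping 35.7.
Round 2 (Alice proposes): Bob can get 35.7 next round, worth 0.55 × 35.7 = 19.635 now; Alice offers that and keeps 40.365.
Round 1 (Bob proposes): Alice can get 40.365 next round, worth 0.9 × 40.365 = 36.3285 now; Bob offers that and keeps 23.6715.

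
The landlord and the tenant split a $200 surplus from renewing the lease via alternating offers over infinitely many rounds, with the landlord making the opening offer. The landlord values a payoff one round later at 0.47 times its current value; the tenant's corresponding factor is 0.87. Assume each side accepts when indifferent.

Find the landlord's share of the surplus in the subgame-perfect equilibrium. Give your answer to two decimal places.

43.99

Let x be the landlord's share when the landlord proposes and y be the tenant's share when the tenant proposes.
The tenant accepts iff offered ≥ 0.87·y, so x = 200 − 0.87y. Symmetrically y = 200 − 0.47x.
Substituting: x = 200 − 0.87(200 − 0.47x), giving x(1 − 0.47·0.87) = 200(1 − 0.87).
So x = 200 × 0.13 / 0.5911 ≈ 43.9858, and the tenant receives 200 − x ≈ 156.0142.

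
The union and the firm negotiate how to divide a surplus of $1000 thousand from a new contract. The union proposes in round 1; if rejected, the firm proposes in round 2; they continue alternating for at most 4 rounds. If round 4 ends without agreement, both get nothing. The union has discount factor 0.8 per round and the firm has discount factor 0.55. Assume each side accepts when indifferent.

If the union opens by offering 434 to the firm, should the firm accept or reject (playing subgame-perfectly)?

Accept

Round 4 (the firm proposes): the union will accept anything ≥ 0, so the firm offers 0 and keeps 1000.
Round 3 (the union proposes): the firm can get 1000 next round, worth 0.55 × 1000 = 550 now; the union offers that and keeps 450.
Round 2 (the firm proposes): the union can get 450 next round, worth 0.8 × 450 = 360 now; the firm offers that and keeps 640.
So by rejecting in round 1, the firm gets 640 next round, worth 0.55 × 640 = 352 now.
Offer 434 ≥ 352, so the firm accepts.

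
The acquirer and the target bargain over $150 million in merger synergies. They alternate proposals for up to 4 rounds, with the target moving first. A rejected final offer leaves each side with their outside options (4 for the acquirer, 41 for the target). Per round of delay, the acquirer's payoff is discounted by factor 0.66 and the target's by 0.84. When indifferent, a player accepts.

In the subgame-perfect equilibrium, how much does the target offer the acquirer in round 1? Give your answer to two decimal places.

Round 4 (the acquirer proposes): the target gets 41 if talks fail, so the acquirer offers 41 and keeps 109.
Round 3 (the target proposes): the acquirer can get 109 next round, worth 0.66 × 109 = 71.94 now. The target offers 71.94 and keeps 150 − 71.94 = 78.06.
Round 2 (the acquirer proposes): the target can get 78.06 next round, worth 0.84 × 78.06 = 65.5704 now, so the acquirer offers 65.5704, keeping 84.4296.
Round 1 (the target proposes): the acquirer can get 84.4296 next round, worth 0.66 × 84.4296 = 55.723536 now, so the target offers 55.723536, keeping 94.276464.

55.72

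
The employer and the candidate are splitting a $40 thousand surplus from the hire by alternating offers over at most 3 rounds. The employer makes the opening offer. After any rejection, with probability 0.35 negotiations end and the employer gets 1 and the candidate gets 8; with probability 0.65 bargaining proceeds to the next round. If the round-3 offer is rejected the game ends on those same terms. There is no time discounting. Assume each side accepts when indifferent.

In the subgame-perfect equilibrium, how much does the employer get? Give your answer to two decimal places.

24.95

Round 3 (the employer proposes): the candidate gets 8 if talks fail, so the employer offers 8 and keeps 32.
Round 2 (the candidate proposes): rejecting gives the employer an expected 0.65 × 32 + 0.35 × 1 = 21.15. The candidate offers 21.15 and keeps 40 − 21.15 = 18.85.
Round 1 (the employer proposes): rejecting gives the candidate an expected 0.65 × 18.85 + 0.35 × 8 = 15.0525; the employer offers that and keeps 24.9475.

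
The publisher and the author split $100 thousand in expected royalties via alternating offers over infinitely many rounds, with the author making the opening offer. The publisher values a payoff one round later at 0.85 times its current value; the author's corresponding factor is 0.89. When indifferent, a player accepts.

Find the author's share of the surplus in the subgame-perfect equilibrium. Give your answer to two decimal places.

61.60

Let x be the author's share when the author proposes and y be the publisher's share when the publisher proposes.
The publisher accepts iff offered ≥ 0.85·y, so x = 100 − 0.85y. Symmetrically y = 100 − 0.89x.
Substituting: x = 100 − 0.85(100 − 0.89x), giving x(1 − 0.89·0.85) = 100(1 − 0.85).
So x = 100 × 0.15 / 0.2435 ≈ 61.6016, and the publisher receives 100 − x ≈ 38.3984.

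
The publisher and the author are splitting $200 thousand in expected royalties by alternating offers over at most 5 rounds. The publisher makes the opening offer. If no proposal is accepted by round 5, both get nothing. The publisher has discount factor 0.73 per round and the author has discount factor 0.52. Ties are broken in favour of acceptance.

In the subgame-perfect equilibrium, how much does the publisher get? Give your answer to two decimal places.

161.26

By backward induction:
Round 5 (the publisher proposes): rejection yields 0 for the author; the publisher offers 0 and keeps 200.
Round 4 (the author proposes): the publisher can get 200 next round, worth 0.73 × 200 = 146 now. The author offers 146 and keeps 200 − 146 = 54.
Round 3 (the publisher proposes): the author can get 54 next round, worth 0.52 × 54 = 28.08 now, so the publisher offers 28.08, keeping 171.92.
Round 2 (the author proposes): the publisher can get 171.92 next round, worth 0.73 × 171.92 = 125.5016 now. The author offers 125.5016 and keeps 200 − 125.5016 = 74.4984.
Round 1 (the publisher proposes): the author can get 74.4984 next round, worth 0.52 × 74.4984 = 38.739168 now. The publisher offers 38.739168 and keeps 200 − 38.739168 = 161.260832.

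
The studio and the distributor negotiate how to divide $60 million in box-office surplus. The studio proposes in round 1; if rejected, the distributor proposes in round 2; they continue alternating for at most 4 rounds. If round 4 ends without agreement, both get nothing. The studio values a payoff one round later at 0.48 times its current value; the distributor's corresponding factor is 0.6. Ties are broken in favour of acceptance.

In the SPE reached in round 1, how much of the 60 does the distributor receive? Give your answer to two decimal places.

29.09

Work backward from the last round.
Round 4 (the distributor proposes): the studio will accept anything ≥ 0, so the distributor offers 0 and keeps 60.
Round 3 (the studio proposes): the distributor can get 60 next round, worth 0.6 × 60 = 36 now, so the studio offers 36, keeping 24.
Round 2 (the distributor proposes): the studio can get 24 next round, worth 0.48 × 24 = 11.52 now. The distributor offers 11.52 and keeps 60 − 11.52 = 48.48.
Round 1 (the studio proposes): the distributor can get 48.48 next round, worth 0.6 × 48.48 = 29.088 now. The studio offers 29.088 and keeps 60 − 29.088 = 30.912.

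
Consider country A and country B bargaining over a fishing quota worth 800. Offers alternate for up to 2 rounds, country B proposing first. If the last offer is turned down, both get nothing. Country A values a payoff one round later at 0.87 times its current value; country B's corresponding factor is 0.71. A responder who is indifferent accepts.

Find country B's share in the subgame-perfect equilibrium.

Work backward from the last round.
Round 2 (country A proposes): rejection yields 0 for country B; country A offers 0 and keeps 800.
Round 1 (country B proposes): country A can get 800 next round, worth 0.87 × 800 = 696 now, so country B offers 696, keeping 104.

104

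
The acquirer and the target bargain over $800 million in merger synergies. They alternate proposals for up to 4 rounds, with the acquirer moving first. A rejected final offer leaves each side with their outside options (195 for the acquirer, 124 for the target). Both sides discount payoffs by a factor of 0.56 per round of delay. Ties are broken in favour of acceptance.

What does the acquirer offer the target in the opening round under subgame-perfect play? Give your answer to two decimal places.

Round 4 (the target proposes): the acquirer gets 195 if talks fail, so the target offers 195 and keeps 605.
Round 3 (the acquirer proposes): the target can get 605 next round, worth 0.56 × 605 = 338.8 now, so the acquirer offers 338.8, keeping 461.2.
Round 2 (the target proposes): the acquirer can get 461.2 next round, worth 0.56 × 461.2 = 258.272 now. The target offers 258.272 and keeps 800 − 258.272 = 541.728.
Round 1 (the acquirer proposes): the target can get 541.728 next round, worth 0.56 × 541.728 = 303.36768 now. The acquirer offers 303.36768 and keeps 800 − 303.36768 = 496.63232.

303.37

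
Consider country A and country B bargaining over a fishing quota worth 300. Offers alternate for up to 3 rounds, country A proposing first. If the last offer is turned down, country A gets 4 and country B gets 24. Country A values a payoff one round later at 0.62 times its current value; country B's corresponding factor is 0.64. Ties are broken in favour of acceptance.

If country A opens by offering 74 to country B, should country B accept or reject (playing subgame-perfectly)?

Reject

Work out country B's continuation value if the offer is rejected.
Round 3 (country A proposes): country B gets 24 if talks fail, so country A offers 24 and keeps 276.
Round 2 (country B proposes): country A can get 276 next round, worth 0.62 × 276 = 171.12 now; country B offers that and keeps 128.88.
So by rejecting in round 1, country B gets 128.88 next round, worth 0.64 × 128.88 = 82.4832 now.
Offer 74 < 82.4832, so country B rejects.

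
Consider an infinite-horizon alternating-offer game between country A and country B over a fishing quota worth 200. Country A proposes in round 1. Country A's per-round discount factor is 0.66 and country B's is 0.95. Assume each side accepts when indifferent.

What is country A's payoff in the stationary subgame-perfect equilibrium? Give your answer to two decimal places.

26.81

In a stationary SPE each proposer offers the other exactly their discounted continuation value.
If country A keeps x when proposing and country B keeps y when proposing, then x = 200 − 0.95y and y = 200 − 0.66x.
Solving: x = 200(1 − 0.95) / (1 − 0.66·0.95) = 10 / 0.373 ≈ 26.8097.
Country B gets 200 − 26.8097 ≈ 173.1903.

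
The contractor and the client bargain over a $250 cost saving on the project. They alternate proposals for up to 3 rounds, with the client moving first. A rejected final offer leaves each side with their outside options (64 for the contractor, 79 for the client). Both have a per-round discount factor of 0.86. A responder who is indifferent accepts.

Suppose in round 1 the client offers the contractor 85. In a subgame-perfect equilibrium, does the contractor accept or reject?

Accept

Work out the contractor's continuation value if the offer is rejected.
Round 3 (the client proposes): the contractor gets 64 if talks fail, so the client offers 64 and keeps 186.
Round 2 (the contractor proposes): the client can get 186 next round, worth 0.86 × 186 = 159.96 now. The contractor offers 159.96 and keeps 250 − 159.96 = 90.04.
So by rejecting in round 1, the contractor gets 90.04 next round, worth 0.86 × 90.04 = 77.4344 now.
Offer 85 ≥ 77.4344, so the contractor accepts.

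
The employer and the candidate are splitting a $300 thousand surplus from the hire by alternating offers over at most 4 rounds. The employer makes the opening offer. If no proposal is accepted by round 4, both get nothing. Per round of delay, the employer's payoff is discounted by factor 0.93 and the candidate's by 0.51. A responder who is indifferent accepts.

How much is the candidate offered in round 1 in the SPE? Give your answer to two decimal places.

Solve by backward induction from round 4.
Round 4 (the candidate proposes): rejection yields 0 for the employer; the candidate offers 0 and keeps 300.
Round 3 (the employer proposes): the candidate can get 300 next round, worth 0.51 × 300 = 153 now. The employer offers 153 and keeps 300 − 153 = 147.
Round 2 (the candidate proposes): the employer can get 147 next round, worth 0.93 × 147 = 136.71 now, so the candidate offers 136.71, keeping 163.29.
Round 1 (the employer proposes): the candidate can get 163.29 next round, worth 0.51 × 163.29 = 83.2779 now, so the employer offers 83.2779, keeping 216.7221.

83.28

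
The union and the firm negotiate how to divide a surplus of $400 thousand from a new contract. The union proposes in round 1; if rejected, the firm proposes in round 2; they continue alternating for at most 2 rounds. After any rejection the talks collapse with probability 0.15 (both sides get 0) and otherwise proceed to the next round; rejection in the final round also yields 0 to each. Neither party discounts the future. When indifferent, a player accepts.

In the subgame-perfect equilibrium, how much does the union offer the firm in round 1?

340

By backward induction:
Round 2 (the firm proposes): rejection yields 0 for the union; the firm offers 0 and keeps 400.
Round 1 (the union proposes): rejecting gives the firm an expected 0.85 × 400 = 340, so the union offers 340, keeping 60.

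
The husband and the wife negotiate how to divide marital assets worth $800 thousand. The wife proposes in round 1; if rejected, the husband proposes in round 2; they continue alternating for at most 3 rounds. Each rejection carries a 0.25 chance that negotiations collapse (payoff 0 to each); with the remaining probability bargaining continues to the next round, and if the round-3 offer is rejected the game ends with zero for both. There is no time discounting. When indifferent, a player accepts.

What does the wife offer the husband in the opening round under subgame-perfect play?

150

By backward induction:
Round 3 (the wife proposes): rejection yields 0 for the husband; the wife offers 0 and keeps 800.
Round 2 (the husband proposes): rejecting gives the wife an expected 0.75 × 800 = 600. The husband offers 600 and keeps 800 − 600 = 200.
Round 1 (the wife proposes): rejecting gives the husband an expected 0.75 × 200 = 150; the wife offers that and keeps 650.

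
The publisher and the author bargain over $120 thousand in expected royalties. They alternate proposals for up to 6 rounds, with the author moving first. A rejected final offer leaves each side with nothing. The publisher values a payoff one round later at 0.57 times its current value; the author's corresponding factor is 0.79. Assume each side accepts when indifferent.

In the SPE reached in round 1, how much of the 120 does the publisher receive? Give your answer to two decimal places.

Round 6 (the publisher proposes): rejection yields 0 for the author; the publisher offers 0 and keeps 120.
Round 5 (the author proposes): the publisher can get 120 next round, worth 0.57 × 120 = 68.4 now; the author offers that and keeps 51.6.
Round 4 (the publisher proposes): the author can get 51.6 next round, worth 0.79 × 51.6 = 40.764 now; the publisher offers that and keeps 79.236.
Round 3 (the author proposes): the publisher can get 79.236 next round, worth 0.57 × 79.236 = 45.16452 now; the author offers that and keeps 74.83548.
Round 2 (the publisher proposes): the author can get 74.83548 next round, worth 0.79 × 74.83548 = 59.1200292 now; the publisher offers that and keeps 60.8799708.
Round 1 (the author proposes): the publisher can get 60.8799708 next round, worth 0.57 × 60.8799708 = 34.701583356 now, so the author offers 34.701583356, keeping 85.298416644.

34.70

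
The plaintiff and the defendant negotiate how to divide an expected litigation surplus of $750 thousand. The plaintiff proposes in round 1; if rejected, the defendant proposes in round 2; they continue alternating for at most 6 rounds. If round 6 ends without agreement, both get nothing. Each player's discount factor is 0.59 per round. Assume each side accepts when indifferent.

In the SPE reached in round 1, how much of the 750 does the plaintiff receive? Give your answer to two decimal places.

451.80

Round 6 (the defendant proposes): rejection yields 0 for the plaintiff; the defendant offers 0 and keeps 750.
Round 5 (the plaintiff proposes): the defendant can get 750 next round, worth 0.59 × 750 = 442.5 now. The plaintiff offers 442.5 and keeps 750 − 442.5 = 307.5.
Round 4 (the defendant proposes): the plaintiff can get 307.5 next round, worth 0.59 × 307.5 = 181.425 now. The defendant offers 181.425 and keeps 750 − 181.425 = 568.575.
Round 3 (the plaintiff proposes): the defendant can get 568.575 next round, worth 0.59 × 568.575 = 335.45925 now, so the plaintiff offers 335.45925, keeping 414.54075.
Round 2 (the defendant proposes): the plaintiff can get 414.54075 next round, worth 0.59 × 414.54075 = 244.5790425 now, so the defendant offers 244.5790425, keeping 505.4209575.
Round 1 (the plaintiff proposes): the defendant can get 505.4209575 next round, worth 0.59 × 505.4209575 = 298.198364925 now, so the plaintiff offers 298.198364925, keeping 451.801635075.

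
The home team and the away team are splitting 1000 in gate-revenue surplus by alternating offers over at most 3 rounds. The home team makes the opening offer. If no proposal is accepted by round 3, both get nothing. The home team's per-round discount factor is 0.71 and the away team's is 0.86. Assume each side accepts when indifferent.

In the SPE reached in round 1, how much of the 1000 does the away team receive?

Round 3 (the home team proposes): the away team will accept anything ≥ 0, so the home team offers 0 and keeps 1000.
Round 2 (the away team proposes): the home team can get 1000 next round, worth 0.71 × 1000 = 710 now; the away team offers that and keeps 290.
Round 1 (the home team proposes): the away team can get 290 next round, worth 0.86 × 290 = 249.4 now. The home team offers 249.4 and keeps 1000 − 249.4 = 750.6.

249.4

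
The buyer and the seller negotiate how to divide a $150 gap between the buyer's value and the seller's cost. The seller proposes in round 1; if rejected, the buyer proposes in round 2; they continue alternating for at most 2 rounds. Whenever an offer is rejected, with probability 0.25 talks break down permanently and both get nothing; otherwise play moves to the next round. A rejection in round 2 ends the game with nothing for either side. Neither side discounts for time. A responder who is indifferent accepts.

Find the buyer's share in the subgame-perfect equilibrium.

112.5

Round 2 (the buyer proposes): the seller will accept anything ≥ 0, so the buyer offers 0 and keeps 150.
Round 1 (the seller proposes): rejecting gives the buyer an expected 0.75 × 150 = 112.5; the seller offers that and keeps 37.5.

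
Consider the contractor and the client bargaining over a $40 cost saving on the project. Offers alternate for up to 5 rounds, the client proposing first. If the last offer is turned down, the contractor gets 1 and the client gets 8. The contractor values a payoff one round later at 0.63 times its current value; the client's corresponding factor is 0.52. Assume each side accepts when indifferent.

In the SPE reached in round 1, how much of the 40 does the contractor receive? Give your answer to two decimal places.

Round 5 (the client proposes): the contractor gets 1 if talks fail, so the client offers 1 and keeps 39.
Round 4 (the contractor proposes): the client can get 39 next round, worth 0.52 × 39 = 20.28 now, so the contractor offers 20.28, keeping 19.72.
Round 3 (the client proposes): the contractor can get 19.72 next round, worth 0.63 × 19.72 = 12.4236 now. The client offers 12.4236 and keeps 40 − 12.4236 = 27.5764.
Round 2 (the contractor proposes): the client can get 27.5764 next round, worth 0.52 × 27.5764 = 14.339728 now, so the contractor offers 14.339728, keeping 25.660272.
Round 1 (the client proposes): the contractor can get 25.660272 next round, worth 0.63 × 25.660272 = 16.16597136 now. The client offers 16.16597136 and keeps 40 − 16.16597136 = 23.83402864.

16.17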